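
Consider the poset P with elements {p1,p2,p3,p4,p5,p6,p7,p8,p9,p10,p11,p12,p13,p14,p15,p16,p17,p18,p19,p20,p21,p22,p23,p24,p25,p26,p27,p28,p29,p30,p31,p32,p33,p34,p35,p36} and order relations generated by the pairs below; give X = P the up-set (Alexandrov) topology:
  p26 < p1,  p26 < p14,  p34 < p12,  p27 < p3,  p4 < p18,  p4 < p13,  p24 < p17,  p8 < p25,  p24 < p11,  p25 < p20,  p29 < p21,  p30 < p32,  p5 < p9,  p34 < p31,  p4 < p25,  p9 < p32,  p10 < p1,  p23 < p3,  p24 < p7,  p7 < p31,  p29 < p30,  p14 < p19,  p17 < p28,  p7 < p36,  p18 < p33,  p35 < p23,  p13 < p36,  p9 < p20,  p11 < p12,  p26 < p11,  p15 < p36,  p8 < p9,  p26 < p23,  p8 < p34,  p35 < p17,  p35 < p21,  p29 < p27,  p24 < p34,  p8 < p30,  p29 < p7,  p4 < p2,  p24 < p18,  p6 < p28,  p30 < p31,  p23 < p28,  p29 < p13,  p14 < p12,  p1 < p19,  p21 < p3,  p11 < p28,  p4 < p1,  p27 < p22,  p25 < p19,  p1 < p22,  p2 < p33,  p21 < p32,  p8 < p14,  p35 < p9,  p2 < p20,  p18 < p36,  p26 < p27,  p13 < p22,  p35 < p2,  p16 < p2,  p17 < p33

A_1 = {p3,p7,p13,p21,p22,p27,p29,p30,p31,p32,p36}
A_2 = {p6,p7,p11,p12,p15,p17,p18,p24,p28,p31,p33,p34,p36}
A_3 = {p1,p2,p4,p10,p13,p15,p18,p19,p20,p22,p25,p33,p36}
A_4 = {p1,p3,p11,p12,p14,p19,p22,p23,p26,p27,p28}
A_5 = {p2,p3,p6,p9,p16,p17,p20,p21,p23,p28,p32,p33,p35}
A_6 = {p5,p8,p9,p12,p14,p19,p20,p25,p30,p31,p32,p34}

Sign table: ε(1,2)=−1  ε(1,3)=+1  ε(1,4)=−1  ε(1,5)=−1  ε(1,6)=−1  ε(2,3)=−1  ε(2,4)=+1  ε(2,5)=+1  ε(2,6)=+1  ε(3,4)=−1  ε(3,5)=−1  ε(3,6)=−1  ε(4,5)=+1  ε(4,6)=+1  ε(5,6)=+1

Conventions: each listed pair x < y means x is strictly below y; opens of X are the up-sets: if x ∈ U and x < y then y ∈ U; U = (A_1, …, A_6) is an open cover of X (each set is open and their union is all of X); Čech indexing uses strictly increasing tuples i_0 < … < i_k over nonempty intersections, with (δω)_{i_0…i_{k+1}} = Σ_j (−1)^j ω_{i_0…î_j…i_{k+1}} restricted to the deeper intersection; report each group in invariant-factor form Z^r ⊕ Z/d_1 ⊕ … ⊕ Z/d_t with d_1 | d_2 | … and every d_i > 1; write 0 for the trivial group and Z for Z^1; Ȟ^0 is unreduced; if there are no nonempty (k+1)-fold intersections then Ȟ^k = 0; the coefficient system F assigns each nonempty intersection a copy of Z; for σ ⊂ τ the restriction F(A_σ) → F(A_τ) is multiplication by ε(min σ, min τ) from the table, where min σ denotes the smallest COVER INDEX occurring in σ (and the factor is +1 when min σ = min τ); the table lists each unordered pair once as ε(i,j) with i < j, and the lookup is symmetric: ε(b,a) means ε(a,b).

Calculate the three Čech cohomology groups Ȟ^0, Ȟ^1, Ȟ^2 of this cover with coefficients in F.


Ȟ^0(U;F) ≅ Z,  Ȟ^1(U;F) ≅ 0,  Ȟ^2(U;F) ≅ Z/2

cover nerve:
  A12={p7,p31,p36} A13={p13,p22,p36} A14={p3,p22,p27} A15={p3,p21,p32} A16={p30,p31,p32} A23={p15,p18,p33,p36} A24={p11,p12,p28} A25={p6,p17,p28,p33} A26={p12,p31,p34} A34={p1,p19,p22} A35={p2,p20,p33} A36={p19,p20,p25} A45={p3,p23,p28} A46={p12,p14,p19} A56={p9,p20,p32}
  A123={p36} A126={p31} A134={p22} A145={p3} A156={p32} A235={p33} A245={p28} A246={p12} A346={p19} A356={p20}
C dims 6,15,10; δ0: rk 5, SNF 1^5; δ1: rk 10, SNF 1^9·2
Ȟ^0: (6−5)−0=1 ⇒ Z
Ȟ^1: (15−10)−5=0 ⇒ 0
Ȟ^2: (10−0)−10=0 plus torsion [2] ⇒ Z/2


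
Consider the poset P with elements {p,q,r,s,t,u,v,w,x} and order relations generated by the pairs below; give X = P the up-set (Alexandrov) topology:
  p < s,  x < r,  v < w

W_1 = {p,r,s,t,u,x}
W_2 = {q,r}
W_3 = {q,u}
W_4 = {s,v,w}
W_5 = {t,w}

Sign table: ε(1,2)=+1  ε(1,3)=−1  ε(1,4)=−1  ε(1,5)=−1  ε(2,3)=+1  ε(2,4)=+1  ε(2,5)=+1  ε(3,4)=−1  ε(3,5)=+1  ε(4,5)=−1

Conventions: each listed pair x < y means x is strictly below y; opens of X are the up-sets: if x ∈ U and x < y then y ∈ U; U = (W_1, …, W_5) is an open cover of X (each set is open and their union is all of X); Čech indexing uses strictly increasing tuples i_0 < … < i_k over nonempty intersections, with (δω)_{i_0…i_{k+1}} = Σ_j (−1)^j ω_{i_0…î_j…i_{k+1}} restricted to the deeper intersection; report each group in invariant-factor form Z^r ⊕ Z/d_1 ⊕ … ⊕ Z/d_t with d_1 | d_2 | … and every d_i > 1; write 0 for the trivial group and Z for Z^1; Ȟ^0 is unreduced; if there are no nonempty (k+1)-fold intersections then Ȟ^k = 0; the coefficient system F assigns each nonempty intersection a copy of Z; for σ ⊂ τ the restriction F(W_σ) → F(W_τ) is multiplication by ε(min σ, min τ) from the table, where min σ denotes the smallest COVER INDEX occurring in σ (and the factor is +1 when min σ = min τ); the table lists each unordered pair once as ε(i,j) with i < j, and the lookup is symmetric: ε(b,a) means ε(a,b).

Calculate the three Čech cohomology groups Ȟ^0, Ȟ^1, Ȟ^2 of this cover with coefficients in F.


Ȟ^0 ≅ 0, Ȟ^1 ≅ Z ⊕ Z/2, Ȟ^2 ≅ 0

nonempty intersections:
  W12={r} W13={u} W14={s} W15={t} W23={q} W45={w}
C dims 5,6; δ0: rk 5, SNF 1^4·2
Ȟ^0: (5−5)−0=0 ⇒ 0
Ȟ^1: (6−0)−5=1 plus torsion [2] ⇒ Z ⊕ Z/2
Ȟ^2: (0−0)−0=0 ⇒ 0


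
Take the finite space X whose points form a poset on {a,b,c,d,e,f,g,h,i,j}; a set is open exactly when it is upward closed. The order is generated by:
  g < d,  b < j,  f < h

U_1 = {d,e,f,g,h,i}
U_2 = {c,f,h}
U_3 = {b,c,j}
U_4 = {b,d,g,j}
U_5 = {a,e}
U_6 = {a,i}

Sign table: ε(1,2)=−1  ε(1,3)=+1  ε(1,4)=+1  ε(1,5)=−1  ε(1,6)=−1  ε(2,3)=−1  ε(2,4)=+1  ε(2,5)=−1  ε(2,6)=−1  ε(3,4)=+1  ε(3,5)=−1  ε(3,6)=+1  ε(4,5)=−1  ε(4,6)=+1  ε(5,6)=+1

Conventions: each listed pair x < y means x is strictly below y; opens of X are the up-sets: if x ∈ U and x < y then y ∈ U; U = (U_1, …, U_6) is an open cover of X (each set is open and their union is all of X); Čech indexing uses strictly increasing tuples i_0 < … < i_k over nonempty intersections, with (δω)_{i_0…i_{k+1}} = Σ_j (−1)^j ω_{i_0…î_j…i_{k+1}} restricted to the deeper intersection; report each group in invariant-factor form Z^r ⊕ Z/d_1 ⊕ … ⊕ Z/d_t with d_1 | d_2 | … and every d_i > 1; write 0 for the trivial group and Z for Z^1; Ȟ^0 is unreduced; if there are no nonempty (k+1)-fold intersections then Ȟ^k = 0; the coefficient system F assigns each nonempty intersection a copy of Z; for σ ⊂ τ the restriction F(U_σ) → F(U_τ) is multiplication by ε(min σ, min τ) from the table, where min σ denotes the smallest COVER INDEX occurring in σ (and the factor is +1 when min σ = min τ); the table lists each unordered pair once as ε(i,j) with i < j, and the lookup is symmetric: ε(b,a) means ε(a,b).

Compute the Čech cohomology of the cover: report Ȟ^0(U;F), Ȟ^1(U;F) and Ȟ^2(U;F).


Ȟ^0 = Z,  Ȟ^1 = Z^2,  Ȟ^2 = 0

nerve of the cover:
  U12={f,h} U14={d,g} U15={e} U16={i} U23={c} U34={b,j} U56={a}
C dims 6,7; δ0: rk 5, SNF 1^5
Ȟ^0 = (6 − 5) − 0 = 1, so Ȟ^0 ≅ Z
Ȟ^1 = (7 − 0) − 5 = 2, so Ȟ^1 ≅ Z^2
Ȟ^2 = (0 − 0) − 0 = 0, so Ȟ^2 ≅ 0


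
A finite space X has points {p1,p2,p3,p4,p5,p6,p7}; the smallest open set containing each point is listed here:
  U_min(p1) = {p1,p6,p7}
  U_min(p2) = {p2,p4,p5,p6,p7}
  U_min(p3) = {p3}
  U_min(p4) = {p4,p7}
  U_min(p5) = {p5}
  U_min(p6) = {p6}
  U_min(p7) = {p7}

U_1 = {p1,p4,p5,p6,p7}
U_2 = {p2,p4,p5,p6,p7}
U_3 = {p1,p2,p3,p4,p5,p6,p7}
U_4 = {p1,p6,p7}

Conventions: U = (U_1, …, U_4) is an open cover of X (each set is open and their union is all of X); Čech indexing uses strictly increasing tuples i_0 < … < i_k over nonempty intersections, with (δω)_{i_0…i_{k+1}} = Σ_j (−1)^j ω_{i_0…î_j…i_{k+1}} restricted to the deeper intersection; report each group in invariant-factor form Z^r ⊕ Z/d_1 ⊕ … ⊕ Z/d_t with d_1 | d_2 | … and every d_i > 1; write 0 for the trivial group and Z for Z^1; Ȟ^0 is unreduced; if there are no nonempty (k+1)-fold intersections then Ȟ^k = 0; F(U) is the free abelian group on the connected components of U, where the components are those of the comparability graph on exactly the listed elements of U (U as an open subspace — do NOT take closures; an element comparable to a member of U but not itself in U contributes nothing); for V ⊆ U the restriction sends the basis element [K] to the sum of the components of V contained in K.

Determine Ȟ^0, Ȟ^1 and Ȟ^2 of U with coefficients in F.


Ȟ^0 ≅ Z^2,  Ȟ^1 ≅ 0,  Ȟ^2 ≅ 0

nerve of the cover:
  U12={p4,p5,p6,p7} U13={p1,p4,p5,p6,p7} U14={p1,p6,p7} U23={p2,p4,p5,p6,p7} U24={p6,p7} U34={p1,p6,p7}
  U123={p4,p5,p6,p7} U124={p6,p7} U134={p1,p6,p7} U234={p6,p7}
  U1234={p6,p7}
components per intersection:
  U1: {p1,p4,p6,p7} {p5}
  U2: {p2,p4,p5,p6,p7}
  U3: {p1,p2,p4,p5,p6,p7} {p3}
  U4: {p1,p6,p7}
  U12: {p4,p7} {p5} {p6}
  U13: {p1,p4,p6,p7} {p5}
  U14: {p1,p6,p7}
  U23: {p2,p4,p5,p6,p7}
  U24: {p6} {p7}
  U34: {p1,p6,p7}
  U123: {p4,p7} {p5} {p6}
  U124: {p6} {p7}
  U134: {p1,p6,p7}
  U234: {p6} {p7}
  U1234: {p6} {p7}
C dims 6,10,8,2; δ0: rk 4, SNF 1^4; δ1: rk 6, SNF 1^6; δ2: rk 2, SNF 1^2
Ȟ^0 = (6 − 4) − 0 = 2, so Ȟ^0 ≅ Z^2
Ȟ^1 = (10 − 6) − 4 = 0, so Ȟ^1 ≅ 0
Ȟ^2 = (8 − 2) − 6 = 0, so Ȟ^2 ≅ 0


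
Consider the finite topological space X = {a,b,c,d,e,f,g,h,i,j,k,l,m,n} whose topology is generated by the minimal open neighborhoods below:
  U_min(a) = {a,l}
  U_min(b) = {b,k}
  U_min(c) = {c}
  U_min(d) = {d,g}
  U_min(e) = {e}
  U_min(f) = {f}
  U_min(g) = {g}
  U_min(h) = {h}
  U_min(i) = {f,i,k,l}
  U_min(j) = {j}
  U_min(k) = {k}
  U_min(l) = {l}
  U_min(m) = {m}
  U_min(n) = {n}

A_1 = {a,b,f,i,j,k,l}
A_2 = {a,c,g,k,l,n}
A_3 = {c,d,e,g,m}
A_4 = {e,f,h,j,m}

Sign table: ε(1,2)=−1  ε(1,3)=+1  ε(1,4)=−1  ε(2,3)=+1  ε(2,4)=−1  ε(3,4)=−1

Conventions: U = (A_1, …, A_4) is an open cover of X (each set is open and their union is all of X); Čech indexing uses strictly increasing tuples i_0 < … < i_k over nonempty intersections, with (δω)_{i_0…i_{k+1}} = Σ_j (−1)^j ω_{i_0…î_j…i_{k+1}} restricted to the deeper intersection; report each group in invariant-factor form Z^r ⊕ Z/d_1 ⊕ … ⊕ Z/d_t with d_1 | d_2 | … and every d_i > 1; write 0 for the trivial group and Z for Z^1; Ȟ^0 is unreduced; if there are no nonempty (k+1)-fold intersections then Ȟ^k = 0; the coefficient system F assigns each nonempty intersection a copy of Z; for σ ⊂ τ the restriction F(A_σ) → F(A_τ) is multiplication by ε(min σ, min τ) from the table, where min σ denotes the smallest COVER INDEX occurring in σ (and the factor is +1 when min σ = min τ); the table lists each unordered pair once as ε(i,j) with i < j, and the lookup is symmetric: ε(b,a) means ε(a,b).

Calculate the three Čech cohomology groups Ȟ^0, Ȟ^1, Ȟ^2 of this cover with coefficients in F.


nonempty overlaps:
  A12={a,k,l} A14={f,j} A23={c,g} A34={e,m}
C dims 4,4; δ0: rk 4, SNF 1^3·2
degree 0: 4−4−0 = 0 → Ȟ^0 ≅ 0
degree 1: 4−0−4 = 0 plus torsion [2] → Ȟ^1 ≅ Z/2
degree 2: 0−0−0 = 0 → Ȟ^2 ≅ 0

Ȟ^0(U;F) ≅ 0; Ȟ^1(U;F) ≅ Z/2; Ȟ^2(U;F) ≅ 0


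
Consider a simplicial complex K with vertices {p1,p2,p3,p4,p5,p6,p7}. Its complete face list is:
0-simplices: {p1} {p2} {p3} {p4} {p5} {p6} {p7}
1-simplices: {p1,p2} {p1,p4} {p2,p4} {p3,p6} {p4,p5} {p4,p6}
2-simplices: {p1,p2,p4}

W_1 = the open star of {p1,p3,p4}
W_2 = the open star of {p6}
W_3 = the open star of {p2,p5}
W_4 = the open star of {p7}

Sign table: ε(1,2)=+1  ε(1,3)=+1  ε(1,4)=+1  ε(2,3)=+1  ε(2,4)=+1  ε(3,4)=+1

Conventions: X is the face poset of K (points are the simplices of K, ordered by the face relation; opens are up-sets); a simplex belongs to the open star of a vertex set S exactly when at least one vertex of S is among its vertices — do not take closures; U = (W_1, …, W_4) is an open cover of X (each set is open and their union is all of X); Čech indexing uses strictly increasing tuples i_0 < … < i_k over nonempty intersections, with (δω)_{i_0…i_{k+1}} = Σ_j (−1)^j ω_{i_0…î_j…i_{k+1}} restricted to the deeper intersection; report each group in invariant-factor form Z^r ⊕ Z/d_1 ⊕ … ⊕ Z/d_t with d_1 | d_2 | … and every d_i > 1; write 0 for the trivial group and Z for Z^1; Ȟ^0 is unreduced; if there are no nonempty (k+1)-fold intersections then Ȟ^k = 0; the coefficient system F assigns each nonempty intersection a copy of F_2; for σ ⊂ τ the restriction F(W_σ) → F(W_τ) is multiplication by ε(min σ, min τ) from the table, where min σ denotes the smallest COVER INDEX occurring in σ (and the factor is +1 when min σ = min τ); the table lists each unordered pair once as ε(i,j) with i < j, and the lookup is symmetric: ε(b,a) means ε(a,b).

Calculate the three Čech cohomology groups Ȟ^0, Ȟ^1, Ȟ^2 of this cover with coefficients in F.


intersection data:
  W1={{p1},{p3},{p4},{p1,p2},{p1,p4},{p2,p4},{p3,p6},{p4,p5},{p4,p6},{p1,p2,p4}} W2={{p6},{p3,p6},{p4,p6}} W3={{p2},{p5},{p1,p2},{p2,p4},{p4,p5},{p1,p2,p4}} W4={{p7}}
  W12={{p3,p6},{p4,p6}} W13={{p1,p2},{p2,p4},{p4,p5},{p1,p2,p4}}
C dims 4,2; δ0: rk_F2 2
Ȟ^0 = (4 − 2) − 0 = 2, so Ȟ^0 ≅ Z/2 ⊕ Z/2
Ȟ^1 = (2 − 0) − 2 = 0, so Ȟ^1 ≅ 0
Ȟ^2 = (0 − 0) − 0 = 0, so Ȟ^2 ≅ 0

Ȟ^0 ≅ Z/2 ⊕ Z/2; Ȟ^1 ≅ 0; Ȟ^2 ≅ 0


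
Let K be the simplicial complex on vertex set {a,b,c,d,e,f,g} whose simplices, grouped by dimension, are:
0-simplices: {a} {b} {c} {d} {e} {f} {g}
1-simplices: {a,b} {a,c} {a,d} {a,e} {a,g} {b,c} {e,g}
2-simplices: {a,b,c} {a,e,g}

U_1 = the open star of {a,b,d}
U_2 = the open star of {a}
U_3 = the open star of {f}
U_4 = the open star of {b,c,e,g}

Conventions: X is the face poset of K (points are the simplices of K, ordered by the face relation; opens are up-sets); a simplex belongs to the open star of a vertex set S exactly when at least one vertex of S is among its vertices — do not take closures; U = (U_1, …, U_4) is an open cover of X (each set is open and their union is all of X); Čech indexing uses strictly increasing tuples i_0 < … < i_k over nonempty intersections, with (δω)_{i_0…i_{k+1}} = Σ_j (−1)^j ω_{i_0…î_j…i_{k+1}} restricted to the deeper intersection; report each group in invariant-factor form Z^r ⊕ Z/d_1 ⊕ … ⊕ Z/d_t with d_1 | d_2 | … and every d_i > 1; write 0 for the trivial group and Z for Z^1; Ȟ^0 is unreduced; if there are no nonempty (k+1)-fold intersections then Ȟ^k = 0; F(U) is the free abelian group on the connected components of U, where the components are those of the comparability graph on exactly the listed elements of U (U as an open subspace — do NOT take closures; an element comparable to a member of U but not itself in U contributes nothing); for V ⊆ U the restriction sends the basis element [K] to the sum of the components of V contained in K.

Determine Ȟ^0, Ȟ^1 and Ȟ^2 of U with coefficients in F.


cover nerve:
  U1={{a},{b},{d},{a,b},{a,c},{a,d},{a,e},{a,g},{b,c},{a,b,c},{a,e,g}} U2={{a},{a,b},{a,c},{a,d},{a,e},{a,g},{a,b,c},{a,e,g}} U3={{f}} U4={{b},{c},{e},{g},{a,b},{a,c},{a,e},{a,g},{b,c},{e,g},{a,b,c},{a,e,g}}
  U12={{a},{a,b},{a,c},{a,d},{a,e},{a,g},{a,b,c},{a,e,g}} U14={{b},{a,b},{a,c},{a,e},{a,g},{b,c},{a,b,c},{a,e,g}} U24={{a,b},{a,c},{a,e},{a,g},{a,b,c},{a,e,g}}
  U124={{a,b},{a,c},{a,e},{a,g},{a,b,c},{a,e,g}}
components per intersection:
  U1: {{a},{b},{d},{a,b},{a,c},{a,d},{a,e},{a,g},{b,c},{a,b,c},{a,e,g}}
  U2: {{a},{a,b},{a,c},{a,d},{a,e},{a,g},{a,b,c},{a,e,g}}
  U3: {{f}}
  U4: {{b},{c},{a,b},{a,c},{b,c},{a,b,c}} {{e},{g},{a,e},{a,g},{e,g},{a,e,g}}
  U12: {{a},{a,b},{a,c},{a,d},{a,e},{a,g},{a,b,c},{a,e,g}}
  U14: {{b},{a,b},{a,c},{b,c},{a,b,c}} {{a,e},{a,g},{a,e,g}}
  U24: {{a,b},{a,c},{a,b,c}} {{a,e},{a,g},{a,e,g}}
  U124: {{a,b},{a,c},{a,b,c}} {{a,e},{a,g},{a,e,g}}
C dims 5,5,2; δ0: rk 3, SNF 1^3; δ1: rk 2, SNF 1^2
Ȟ^0: (5−3)−0=2 ⇒ Z^2
Ȟ^1: (5−2)−3=0 ⇒ 0
Ȟ^2: (2−0)−2=0 ⇒ 0

Ȟ^0 ≅ Z^2, Ȟ^1 ≅ 0 and Ȟ^2 ≅ 0


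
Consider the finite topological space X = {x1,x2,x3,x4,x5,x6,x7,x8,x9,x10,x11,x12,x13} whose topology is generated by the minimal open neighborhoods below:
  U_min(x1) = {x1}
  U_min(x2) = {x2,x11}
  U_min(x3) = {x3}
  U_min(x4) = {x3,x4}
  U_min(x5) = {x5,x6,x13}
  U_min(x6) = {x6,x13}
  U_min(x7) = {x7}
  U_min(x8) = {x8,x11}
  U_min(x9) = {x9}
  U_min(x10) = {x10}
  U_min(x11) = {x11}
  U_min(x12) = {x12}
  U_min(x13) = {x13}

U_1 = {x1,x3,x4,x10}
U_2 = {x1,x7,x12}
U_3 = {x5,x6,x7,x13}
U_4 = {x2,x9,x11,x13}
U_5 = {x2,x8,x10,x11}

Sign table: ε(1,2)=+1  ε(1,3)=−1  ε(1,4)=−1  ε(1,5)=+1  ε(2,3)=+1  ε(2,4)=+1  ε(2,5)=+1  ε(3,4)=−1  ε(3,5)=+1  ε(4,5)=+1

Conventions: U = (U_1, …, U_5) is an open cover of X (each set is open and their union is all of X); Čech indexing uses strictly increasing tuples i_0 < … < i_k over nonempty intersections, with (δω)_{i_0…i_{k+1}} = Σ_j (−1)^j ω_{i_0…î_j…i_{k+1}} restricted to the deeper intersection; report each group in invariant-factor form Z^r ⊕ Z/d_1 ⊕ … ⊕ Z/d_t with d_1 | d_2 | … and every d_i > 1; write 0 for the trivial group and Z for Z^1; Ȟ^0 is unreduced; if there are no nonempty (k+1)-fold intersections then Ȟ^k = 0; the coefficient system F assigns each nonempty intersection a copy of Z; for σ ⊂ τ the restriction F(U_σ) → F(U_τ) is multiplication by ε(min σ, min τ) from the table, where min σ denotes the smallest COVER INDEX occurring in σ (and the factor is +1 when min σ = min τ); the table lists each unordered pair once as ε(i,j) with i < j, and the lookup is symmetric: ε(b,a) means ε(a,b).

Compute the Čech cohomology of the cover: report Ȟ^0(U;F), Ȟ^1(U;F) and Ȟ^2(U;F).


nonempty overlaps:
  U12={x1} U15={x10} U23={x7} U34={x13} U45={x2,x11}
C dims 5,5; δ0: rk 5, SNF 1^4·2
degree 0: 5−5−0 = 0 → Ȟ^0 ≅ 0
degree 1: 5−0−5 = 0 plus torsion [2] → Ȟ^1 ≅ Z/2
degree 2: 0−0−0 = 0 → Ȟ^2 ≅ 0

Ȟ^0(U;F) ≅ 0, Ȟ^1(U;F) ≅ Z/2 and Ȟ^2(U;F) ≅ 0


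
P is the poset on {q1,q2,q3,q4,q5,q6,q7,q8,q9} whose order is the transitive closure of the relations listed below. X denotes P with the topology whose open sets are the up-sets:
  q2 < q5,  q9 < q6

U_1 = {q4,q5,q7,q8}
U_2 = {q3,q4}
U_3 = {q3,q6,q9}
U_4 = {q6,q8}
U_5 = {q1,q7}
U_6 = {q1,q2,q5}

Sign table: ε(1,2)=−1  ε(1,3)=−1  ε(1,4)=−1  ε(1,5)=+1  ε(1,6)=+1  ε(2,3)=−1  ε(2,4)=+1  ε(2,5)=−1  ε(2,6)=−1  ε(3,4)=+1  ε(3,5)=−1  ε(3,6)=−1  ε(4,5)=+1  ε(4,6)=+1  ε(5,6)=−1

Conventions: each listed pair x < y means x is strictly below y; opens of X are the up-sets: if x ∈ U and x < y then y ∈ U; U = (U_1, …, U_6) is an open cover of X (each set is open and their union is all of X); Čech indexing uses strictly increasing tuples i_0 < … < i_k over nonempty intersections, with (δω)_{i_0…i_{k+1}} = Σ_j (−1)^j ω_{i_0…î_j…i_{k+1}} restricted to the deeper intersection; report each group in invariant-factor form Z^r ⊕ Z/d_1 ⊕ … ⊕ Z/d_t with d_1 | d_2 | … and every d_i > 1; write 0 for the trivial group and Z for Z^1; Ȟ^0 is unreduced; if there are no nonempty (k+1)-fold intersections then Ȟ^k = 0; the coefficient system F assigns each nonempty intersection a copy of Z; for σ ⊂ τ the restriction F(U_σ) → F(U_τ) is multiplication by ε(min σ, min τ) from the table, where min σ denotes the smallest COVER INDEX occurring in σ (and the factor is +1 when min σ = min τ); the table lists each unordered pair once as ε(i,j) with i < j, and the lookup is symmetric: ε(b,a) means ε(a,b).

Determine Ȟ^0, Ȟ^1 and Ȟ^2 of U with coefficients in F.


nonempty overlaps:
  U12={q4} U14={q8} U15={q7} U16={q5} U23={q3} U34={q6} U56={q1}
C dims 6,7; δ0: rk 6, SNF 1^5·2
degree 0: 6−6−0 = 0 → Ȟ^0 ≅ 0
degree 1: 7−0−6 = 1 plus torsion [2] → Ȟ^1 ≅ Z ⊕ Z/2
degree 2: 0−0−0 = 0 → Ȟ^2 ≅ 0

Ȟ^0(U;F) ≅ 0; Ȟ^1(U;F) ≅ Z ⊕ Z/2; Ȟ^2(U;F) ≅ 0


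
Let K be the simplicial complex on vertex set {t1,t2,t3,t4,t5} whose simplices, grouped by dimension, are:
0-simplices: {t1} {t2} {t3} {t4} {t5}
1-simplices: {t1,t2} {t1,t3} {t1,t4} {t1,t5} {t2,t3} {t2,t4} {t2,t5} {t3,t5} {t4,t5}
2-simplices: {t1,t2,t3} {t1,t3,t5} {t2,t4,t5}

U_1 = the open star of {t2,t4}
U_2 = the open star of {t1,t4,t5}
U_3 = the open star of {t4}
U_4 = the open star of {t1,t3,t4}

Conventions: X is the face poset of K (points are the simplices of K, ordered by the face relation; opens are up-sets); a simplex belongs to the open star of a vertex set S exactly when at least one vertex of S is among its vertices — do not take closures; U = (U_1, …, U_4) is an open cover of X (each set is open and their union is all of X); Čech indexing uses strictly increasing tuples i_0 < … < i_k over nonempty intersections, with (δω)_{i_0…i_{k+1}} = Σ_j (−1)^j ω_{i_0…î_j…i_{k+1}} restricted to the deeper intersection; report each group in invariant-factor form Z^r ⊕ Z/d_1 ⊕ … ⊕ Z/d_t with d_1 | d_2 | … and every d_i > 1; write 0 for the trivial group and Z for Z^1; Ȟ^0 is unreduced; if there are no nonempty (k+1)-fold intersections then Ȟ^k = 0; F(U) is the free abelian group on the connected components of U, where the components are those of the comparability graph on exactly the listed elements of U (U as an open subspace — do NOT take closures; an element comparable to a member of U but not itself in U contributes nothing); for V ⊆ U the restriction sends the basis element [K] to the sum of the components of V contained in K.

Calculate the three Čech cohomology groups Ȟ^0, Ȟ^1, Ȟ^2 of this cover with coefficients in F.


nerve of the cover:
  U1={{t2},{t4},{t1,t2},{t1,t4},{t2,t3},{t2,t4},{t2,t5},{t4,t5},{t1,t2,t3},{t2,t4,t5}} U2={{t1},{t4},{t5},{t1,t2},{t1,t3},{t1,t4},{t1,t5},{t2,t4},{t2,t5},{t3,t5},{t4,t5},{t1,t2,t3},{t1,t3,t5},{t2,t4,t5}} U3={{t4},{t1,t4},{t2,t4},{t4,t5},{t2,t4,t5}} U4={{t1},{t3},{t4},{t1,t2},{t1,t3},{t1,t4},{t1,t5},{t2,t3},{t2,t4},{t3,t5},{t4,t5},{t1,t2,t3},{t1,t3,t5},{t2,t4,t5}}
  U12={{t4},{t1,t2},{t1,t4},{t2,t4},{t2,t5},{t4,t5},{t1,t2,t3},{t2,t4,t5}} U13={{t4},{t1,t4},{t2,t4},{t4,t5},{t2,t4,t5}} U14={{t4},{t1,t2},{t1,t4},{t2,t3},{t2,t4},{t4,t5},{t1,t2,t3},{t2,t4,t5}} U23={{t4},{t1,t4},{t2,t4},{t4,t5},{t2,t4,t5}} U24={{t1},{t4},{t1,t2},{t1,t3},{t1,t4},{t1,t5},{t2,t4},{t3,t5},{t4,t5},{t1,t2,t3},{t1,t3,t5},{t2,t4,t5}} U34={{t4},{t1,t4},{t2,t4},{t4,t5},{t2,t4,t5}}
  U123={{t4},{t1,t4},{t2,t4},{t4,t5},{t2,t4,t5}} U124={{t4},{t1,t2},{t1,t4},{t2,t4},{t4,t5},{t1,t2,t3},{t2,t4,t5}} U134={{t4},{t1,t4},{t2,t4},{t4,t5},{t2,t4,t5}} U234={{t4},{t1,t4},{t2,t4},{t4,t5},{t2,t4,t5}}
  U1234={{t4},{t1,t4},{t2,t4},{t4,t5},{t2,t4,t5}}
components per intersection:
  U1: {{t2},{t4},{t1,t2},{t1,t4},{t2,t3},{t2,t4},{t2,t5},{t4,t5},{t1,t2,t3},{t2,t4,t5}}
  U2: {{t1},{t4},{t5},{t1,t2},{t1,t3},{t1,t4},{t1,t5},{t2,t4},{t2,t5},{t3,t5},{t4,t5},{t1,t2,t3},{t1,t3,t5},{t2,t4,t5}}
  U3: {{t4},{t1,t4},{t2,t4},{t4,t5},{t2,t4,t5}}
  U4: {{t1},{t3},{t4},{t1,t2},{t1,t3},{t1,t4},{t1,t5},{t2,t3},{t2,t4},{t3,t5},{t4,t5},{t1,t2,t3},{t1,t3,t5},{t2,t4,t5}}
  U12: {{t4},{t1,t4},{t2,t4},{t2,t5},{t4,t5},{t2,t4,t5}} {{t1,t2},{t1,t2,t3}}
  U13: {{t4},{t1,t4},{t2,t4},{t4,t5},{t2,t4,t5}}
  U14: {{t4},{t1,t4},{t2,t4},{t4,t5},{t2,t4,t5}} {{t1,t2},{t2,t3},{t1,t2,t3}}
  U23: {{t4},{t1,t4},{t2,t4},{t4,t5},{t2,t4,t5}}
  U24: {{t1},{t4},{t1,t2},{t1,t3},{t1,t4},{t1,t5},{t2,t4},{t3,t5},{t4,t5},{t1,t2,t3},{t1,t3,t5},{t2,t4,t5}}
  U34: {{t4},{t1,t4},{t2,t4},{t4,t5},{t2,t4,t5}}
  U123: {{t4},{t1,t4},{t2,t4},{t4,t5},{t2,t4,t5}}
  U124: {{t4},{t1,t4},{t2,t4},{t4,t5},{t2,t4,t5}} {{t1,t2},{t1,t2,t3}}
  U134: {{t4},{t1,t4},{t2,t4},{t4,t5},{t2,t4,t5}}
  U234: {{t4},{t1,t4},{t2,t4},{t4,t5},{t2,t4,t5}}
  U1234: {{t4},{t1,t4},{t2,t4},{t4,t5},{t2,t4,t5}}
C dims 4,8,5,1; δ0: rk 3, SNF 1^3; δ1: rk 4, SNF 1^4; δ2: rk 1, SNF 1^1
Ȟ^0 = (4 − 3) − 0 = 1, so Ȟ^0 ≅ Z
Ȟ^1 = (8 − 4) − 3 = 1, so Ȟ^1 ≅ Z
Ȟ^2 = (5 − 1) − 4 = 0, so Ȟ^2 ≅ 0

Ȟ^0 ≅ Z, Ȟ^1 ≅ Z and Ȟ^2 ≅ 0


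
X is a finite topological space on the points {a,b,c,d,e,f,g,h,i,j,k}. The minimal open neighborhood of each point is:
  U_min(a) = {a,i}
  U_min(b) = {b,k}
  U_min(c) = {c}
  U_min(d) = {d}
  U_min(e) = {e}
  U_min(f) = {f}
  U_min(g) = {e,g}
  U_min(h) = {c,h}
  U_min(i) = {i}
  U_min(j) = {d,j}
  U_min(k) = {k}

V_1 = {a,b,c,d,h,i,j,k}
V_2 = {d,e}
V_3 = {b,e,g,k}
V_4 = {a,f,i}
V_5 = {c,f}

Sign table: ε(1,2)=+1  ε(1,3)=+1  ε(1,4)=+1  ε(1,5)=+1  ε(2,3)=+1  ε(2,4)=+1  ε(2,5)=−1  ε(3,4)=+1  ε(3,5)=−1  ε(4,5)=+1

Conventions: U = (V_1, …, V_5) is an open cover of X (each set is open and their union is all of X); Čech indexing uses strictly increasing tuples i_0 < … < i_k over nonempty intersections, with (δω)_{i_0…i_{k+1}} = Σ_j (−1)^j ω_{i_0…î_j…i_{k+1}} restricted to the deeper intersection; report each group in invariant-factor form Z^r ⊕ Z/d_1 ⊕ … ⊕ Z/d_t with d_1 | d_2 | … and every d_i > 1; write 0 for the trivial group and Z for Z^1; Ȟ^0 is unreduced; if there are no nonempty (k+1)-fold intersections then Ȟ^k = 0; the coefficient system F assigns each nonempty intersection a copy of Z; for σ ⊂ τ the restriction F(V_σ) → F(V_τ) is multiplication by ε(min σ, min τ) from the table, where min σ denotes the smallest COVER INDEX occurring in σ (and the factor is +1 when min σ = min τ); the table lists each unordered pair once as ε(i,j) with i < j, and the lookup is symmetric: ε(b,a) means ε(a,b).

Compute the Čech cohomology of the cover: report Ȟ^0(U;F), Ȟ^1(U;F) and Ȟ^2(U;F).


Ȟ^0 = Z, Ȟ^1 = Z^2, Ȟ^2 = 0

nerve simplices:
  V12={d} V13={b,k} V14={a,i} V15={c} V23={e} V45={f}
C dims 5,6; δ0: rk 4, SNF 1^4
degree 0: 5−4−0 = 1 → Ȟ^0 ≅ Z
degree 1: 6−0−4 = 2 → Ȟ^1 ≅ Z^2
degree 2: 0−0−0 = 0 → Ȟ^2 ≅ 0


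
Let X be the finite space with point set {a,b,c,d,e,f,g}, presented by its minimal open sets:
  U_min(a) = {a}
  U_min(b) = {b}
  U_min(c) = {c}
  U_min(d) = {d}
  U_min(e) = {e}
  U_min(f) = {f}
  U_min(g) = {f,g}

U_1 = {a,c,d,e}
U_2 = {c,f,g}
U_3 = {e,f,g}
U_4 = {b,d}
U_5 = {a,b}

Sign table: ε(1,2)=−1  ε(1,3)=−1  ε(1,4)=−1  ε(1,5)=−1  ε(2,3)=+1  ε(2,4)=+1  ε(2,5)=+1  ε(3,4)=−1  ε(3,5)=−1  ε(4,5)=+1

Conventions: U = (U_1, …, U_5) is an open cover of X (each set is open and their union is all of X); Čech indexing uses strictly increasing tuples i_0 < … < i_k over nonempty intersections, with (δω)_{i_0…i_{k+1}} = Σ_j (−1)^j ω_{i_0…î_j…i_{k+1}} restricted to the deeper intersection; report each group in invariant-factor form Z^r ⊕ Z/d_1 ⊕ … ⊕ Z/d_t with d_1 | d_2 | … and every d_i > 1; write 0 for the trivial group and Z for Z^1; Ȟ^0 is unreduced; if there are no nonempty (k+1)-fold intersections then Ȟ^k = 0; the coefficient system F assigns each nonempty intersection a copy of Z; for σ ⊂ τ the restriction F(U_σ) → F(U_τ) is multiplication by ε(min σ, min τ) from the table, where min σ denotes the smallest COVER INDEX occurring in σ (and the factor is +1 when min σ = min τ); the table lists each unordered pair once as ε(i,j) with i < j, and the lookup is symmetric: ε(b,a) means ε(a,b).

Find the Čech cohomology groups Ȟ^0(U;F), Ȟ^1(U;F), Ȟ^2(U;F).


Ȟ^0 = Z,  Ȟ^1 = Z^2,  Ȟ^2 = 0

nonempty intersections:
  U12={c} U13={e} U14={d} U15={a} U23={f,g} U45={b}
C dims 5,6; δ0: rk 4, SNF 1^4
Ȟ^0: (5−4)−0=1 ⇒ Z
Ȟ^1: (6−0)−4=2 ⇒ Z^2
Ȟ^2: (0−0)−0=0 ⇒ 0


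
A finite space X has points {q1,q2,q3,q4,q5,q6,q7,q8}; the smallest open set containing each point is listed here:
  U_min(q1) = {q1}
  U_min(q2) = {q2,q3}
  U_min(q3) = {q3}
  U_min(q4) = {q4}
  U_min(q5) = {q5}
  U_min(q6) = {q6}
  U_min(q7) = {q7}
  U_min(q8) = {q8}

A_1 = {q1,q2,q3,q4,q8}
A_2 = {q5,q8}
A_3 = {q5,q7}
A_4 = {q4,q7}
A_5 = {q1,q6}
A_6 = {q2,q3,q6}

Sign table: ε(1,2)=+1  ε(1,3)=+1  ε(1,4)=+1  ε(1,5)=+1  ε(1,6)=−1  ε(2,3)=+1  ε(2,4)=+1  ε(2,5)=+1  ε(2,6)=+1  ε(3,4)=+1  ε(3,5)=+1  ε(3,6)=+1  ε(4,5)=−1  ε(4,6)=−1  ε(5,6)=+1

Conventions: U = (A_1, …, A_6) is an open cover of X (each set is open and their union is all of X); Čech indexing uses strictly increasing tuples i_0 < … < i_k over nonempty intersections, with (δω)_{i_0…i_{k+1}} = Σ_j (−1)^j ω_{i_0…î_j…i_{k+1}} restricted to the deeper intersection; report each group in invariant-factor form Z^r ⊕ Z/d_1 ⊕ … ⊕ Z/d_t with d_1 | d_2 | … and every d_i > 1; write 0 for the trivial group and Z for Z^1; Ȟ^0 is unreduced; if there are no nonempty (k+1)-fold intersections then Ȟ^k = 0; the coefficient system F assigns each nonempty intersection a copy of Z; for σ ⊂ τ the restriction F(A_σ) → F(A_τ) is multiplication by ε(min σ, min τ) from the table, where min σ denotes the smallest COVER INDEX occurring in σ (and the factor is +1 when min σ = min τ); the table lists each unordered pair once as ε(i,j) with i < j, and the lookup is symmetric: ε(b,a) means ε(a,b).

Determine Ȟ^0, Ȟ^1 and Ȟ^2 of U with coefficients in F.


Ȟ^0 = 0, Ȟ^1 = Z ⊕ Z/2 and Ȟ^2 = 0

nonempty intersections:
  A12={q8} A14={q4} A15={q1} A16={q2,q3} A23={q5} A34={q7} A56={q6}
C dims 6,7; δ0: rk 6, SNF 1^5·2
Ȟ^0: (6−6)−0=0 ⇒ 0
Ȟ^1: (7−0)−6=1 plus torsion [2] ⇒ Z ⊕ Z/2
Ȟ^2: (0−0)−0=0 ⇒ 0


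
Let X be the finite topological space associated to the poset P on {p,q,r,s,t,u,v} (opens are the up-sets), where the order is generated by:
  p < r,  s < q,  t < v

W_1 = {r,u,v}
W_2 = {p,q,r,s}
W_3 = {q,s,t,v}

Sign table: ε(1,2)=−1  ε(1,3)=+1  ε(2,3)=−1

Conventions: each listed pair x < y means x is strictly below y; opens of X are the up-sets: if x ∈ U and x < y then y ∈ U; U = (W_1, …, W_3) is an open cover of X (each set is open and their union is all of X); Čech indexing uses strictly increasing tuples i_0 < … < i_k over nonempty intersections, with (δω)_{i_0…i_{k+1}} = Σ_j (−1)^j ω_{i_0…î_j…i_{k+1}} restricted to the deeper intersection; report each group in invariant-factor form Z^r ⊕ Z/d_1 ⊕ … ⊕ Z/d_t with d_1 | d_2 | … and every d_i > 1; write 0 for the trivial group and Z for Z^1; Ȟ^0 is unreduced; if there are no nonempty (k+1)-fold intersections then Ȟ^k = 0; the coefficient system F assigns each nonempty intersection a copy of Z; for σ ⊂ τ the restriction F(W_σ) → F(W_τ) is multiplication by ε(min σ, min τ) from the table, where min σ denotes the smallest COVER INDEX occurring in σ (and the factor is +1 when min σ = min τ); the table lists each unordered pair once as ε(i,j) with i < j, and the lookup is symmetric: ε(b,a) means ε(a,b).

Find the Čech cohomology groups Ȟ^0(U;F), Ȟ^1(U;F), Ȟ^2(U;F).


Ȟ^0 = Z,  Ȟ^1 = Z,  Ȟ^2 = 0

nonempty intersections:
  W12={r} W13={v} W23={q,s}
C dims 3,3; δ0: rk 2, SNF 1^2
Ȟ^0: (3−2)−0=1 ⇒ Z
Ȟ^1: (3−0)−2=1 ⇒ Z
Ȟ^2: (0−0)−0=0 ⇒ 0


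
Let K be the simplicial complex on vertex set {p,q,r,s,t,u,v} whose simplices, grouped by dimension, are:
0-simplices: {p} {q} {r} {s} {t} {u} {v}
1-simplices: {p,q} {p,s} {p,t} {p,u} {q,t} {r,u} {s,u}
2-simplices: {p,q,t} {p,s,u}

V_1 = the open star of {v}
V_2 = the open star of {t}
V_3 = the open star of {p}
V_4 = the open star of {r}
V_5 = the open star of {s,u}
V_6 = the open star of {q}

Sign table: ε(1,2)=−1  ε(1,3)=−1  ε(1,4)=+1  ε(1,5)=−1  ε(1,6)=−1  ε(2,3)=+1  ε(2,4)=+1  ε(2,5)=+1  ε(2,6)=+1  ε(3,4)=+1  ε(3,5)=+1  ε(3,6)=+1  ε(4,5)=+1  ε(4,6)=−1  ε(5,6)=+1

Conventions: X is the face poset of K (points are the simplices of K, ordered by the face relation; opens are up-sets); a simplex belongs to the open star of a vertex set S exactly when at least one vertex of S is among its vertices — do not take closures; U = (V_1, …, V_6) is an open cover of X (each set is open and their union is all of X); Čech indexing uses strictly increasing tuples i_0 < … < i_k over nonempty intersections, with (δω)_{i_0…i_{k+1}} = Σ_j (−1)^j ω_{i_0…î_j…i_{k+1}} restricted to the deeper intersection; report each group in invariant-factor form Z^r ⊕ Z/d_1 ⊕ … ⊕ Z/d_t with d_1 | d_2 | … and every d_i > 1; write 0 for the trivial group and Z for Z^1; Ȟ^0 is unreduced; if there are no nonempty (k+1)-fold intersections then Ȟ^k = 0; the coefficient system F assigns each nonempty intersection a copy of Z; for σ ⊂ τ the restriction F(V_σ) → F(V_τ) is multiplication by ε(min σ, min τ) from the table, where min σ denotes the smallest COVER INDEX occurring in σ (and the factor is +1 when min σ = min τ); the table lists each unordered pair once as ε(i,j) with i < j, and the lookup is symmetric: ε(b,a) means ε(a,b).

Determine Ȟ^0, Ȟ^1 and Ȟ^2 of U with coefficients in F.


Ȟ^0 ≅ Z^2, Ȟ^1 ≅ 0 and Ȟ^2 ≅ 0

nonempty overlaps:
  V1={{v}} V2={{t},{p,t},{q,t},{p,q,t}} V3={{p},{p,q},{p,s},{p,t},{p,u},{p,q,t},{p,s,u}} V4={{r},{r,u}} V5={{s},{u},{p,s},{p,u},{r,u},{s,u},{p,s,u}} V6={{q},{p,q},{q,t},{p,q,t}}
  V23={{p,t},{p,q,t}} V26={{q,t},{p,q,t}} V35={{p,s},{p,u},{p,s,u}} V36={{p,q},{p,q,t}} V45={{r,u}}
  V236={{p,q,t}}
C dims 6,5,1; δ0: rk 4, SNF 1^4; δ1: rk 1, SNF 1^1
degree 0: 6−4−0 = 2 → Ȟ^0 ≅ Z^2
degree 1: 5−1−4 = 0 → Ȟ^1 ≅ 0
degree 2: 1−0−1 = 0 → Ȟ^2 ≅ 0


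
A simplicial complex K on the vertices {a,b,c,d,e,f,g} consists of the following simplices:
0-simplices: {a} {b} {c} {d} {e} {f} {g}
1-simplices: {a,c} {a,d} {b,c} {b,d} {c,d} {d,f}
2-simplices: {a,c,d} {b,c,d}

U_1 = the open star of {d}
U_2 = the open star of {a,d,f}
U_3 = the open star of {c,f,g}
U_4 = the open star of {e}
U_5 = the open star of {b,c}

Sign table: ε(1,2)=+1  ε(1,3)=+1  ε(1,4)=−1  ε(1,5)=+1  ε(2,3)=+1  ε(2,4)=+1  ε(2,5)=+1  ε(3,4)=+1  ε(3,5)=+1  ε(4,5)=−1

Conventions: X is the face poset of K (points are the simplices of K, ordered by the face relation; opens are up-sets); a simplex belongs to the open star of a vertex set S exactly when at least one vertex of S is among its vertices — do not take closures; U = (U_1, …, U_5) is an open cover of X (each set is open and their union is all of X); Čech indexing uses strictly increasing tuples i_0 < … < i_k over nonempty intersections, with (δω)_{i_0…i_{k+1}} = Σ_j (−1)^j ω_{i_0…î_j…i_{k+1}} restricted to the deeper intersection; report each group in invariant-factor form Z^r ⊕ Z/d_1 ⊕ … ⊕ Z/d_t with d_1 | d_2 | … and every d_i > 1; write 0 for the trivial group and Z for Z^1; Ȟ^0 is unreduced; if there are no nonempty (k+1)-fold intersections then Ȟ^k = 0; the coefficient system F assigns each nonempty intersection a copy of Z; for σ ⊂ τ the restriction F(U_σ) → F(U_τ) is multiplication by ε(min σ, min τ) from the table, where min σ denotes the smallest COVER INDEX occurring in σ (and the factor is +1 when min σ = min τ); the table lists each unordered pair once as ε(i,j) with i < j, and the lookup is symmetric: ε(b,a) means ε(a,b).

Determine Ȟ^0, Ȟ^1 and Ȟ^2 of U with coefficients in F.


Ȟ^0(U;F) ≅ Z^2; Ȟ^1(U;F) ≅ 0; Ȟ^2(U;F) ≅ 0

nerve of the cover:
  U1={{d},{a,d},{b,d},{c,d},{d,f},{a,c,d},{b,c,d}} U2={{a},{d},{f},{a,c},{a,d},{b,d},{c,d},{d,f},{a,c,d},{b,c,d}} U3={{c},{f},{g},{a,c},{b,c},{c,d},{d,f},{a,c,d},{b,c,d}} U4={{e}} U5={{b},{c},{a,c},{b,c},{b,d},{c,d},{a,c,d},{b,c,d}}
  U12={{d},{a,d},{b,d},{c,d},{d,f},{a,c,d},{b,c,d}} U13={{c,d},{d,f},{a,c,d},{b,c,d}} U15={{b,d},{c,d},{a,c,d},{b,c,d}} U23={{f},{a,c},{c,d},{d,f},{a,c,d},{b,c,d}} U25={{a,c},{b,d},{c,d},{a,c,d},{b,c,d}} U35={{c},{a,c},{b,c},{c,d},{a,c,d},{b,c,d}}
  U123={{c,d},{d,f},{a,c,d},{b,c,d}} U125={{b,d},{c,d},{a,c,d},{b,c,d}} U135={{c,d},{a,c,d},{b,c,d}} U235={{a,c},{c,d},{a,c,d},{b,c,d}}
  U1235={{c,d},{a,c,d},{b,c,d}}
C dims 5,6,4,1; δ0: rk 3, SNF 1^3; δ1: rk 3, SNF 1^3; δ2: rk 1, SNF 1^1
Ȟ^0 = (5 − 3) − 0 = 2, so Ȟ^0 ≅ Z^2
Ȟ^1 = (6 − 3) − 3 = 0, so Ȟ^1 ≅ 0
Ȟ^2 = (4 − 1) − 3 = 0, so Ȟ^2 ≅ 0


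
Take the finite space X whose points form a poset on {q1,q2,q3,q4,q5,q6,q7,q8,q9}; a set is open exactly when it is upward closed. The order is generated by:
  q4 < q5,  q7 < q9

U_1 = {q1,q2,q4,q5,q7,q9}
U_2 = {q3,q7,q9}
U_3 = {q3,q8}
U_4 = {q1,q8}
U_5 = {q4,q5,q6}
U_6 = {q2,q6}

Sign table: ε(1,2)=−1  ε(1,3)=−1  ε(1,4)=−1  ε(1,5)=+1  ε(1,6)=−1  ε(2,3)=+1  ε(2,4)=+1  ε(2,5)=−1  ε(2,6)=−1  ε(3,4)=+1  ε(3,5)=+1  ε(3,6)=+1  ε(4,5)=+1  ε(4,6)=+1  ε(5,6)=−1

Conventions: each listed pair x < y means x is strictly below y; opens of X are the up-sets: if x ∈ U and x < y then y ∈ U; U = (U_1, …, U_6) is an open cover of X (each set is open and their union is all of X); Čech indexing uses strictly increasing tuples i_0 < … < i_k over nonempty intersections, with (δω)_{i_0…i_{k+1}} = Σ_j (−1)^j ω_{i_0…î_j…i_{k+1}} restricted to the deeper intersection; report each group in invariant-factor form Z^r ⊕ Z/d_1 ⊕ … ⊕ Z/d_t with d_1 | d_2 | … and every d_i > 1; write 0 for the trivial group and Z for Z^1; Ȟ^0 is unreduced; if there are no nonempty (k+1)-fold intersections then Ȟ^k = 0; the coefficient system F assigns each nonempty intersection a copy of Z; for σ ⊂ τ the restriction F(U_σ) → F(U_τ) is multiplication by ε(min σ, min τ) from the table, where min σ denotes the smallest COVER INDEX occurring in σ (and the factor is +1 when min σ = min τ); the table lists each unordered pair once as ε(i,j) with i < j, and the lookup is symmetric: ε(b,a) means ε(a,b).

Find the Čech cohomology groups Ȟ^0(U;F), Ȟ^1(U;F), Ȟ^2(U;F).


Ȟ^0 ≅ Z, Ȟ^1 ≅ Z^2, Ȟ^2 ≅ 0

nerve of the cover:
  U12={q7,q9} U14={q1} U15={q4,q5} U16={q2} U23={q3} U34={q8} U56={q6}
C dims 6,7; δ0: rk 5, SNF 1^5
Ȟ^0 = (6 − 5) − 0 = 1, so Ȟ^0 ≅ Z
Ȟ^1 = (7 − 0) − 5 = 2, so Ȟ^1 ≅ Z^2
Ȟ^2 = (0 − 0) − 0 = 0, so Ȟ^2 ≅ 0


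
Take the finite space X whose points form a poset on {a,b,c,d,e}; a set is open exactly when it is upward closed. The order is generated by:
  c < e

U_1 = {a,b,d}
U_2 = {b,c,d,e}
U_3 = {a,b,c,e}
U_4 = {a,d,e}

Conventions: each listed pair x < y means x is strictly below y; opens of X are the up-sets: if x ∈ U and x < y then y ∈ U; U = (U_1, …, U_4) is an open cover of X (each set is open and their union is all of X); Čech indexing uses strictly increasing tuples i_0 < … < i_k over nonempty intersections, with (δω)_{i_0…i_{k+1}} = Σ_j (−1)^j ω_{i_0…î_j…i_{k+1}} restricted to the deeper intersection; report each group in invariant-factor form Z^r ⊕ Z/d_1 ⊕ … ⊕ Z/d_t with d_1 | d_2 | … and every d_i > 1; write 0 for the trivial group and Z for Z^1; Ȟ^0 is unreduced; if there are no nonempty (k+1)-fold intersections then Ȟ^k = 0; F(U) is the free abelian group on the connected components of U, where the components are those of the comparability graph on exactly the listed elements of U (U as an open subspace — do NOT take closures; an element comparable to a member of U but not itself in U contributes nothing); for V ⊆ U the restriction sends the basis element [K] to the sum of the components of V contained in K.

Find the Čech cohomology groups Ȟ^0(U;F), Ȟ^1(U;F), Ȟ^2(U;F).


Ȟ^0(U;F) ≅ Z^4, Ȟ^1(U;F) ≅ 0 and Ȟ^2(U;F) ≅ 0

nonempty overlaps:
  U12={b,d} U13={a,b} U14={a,d} U23={b,c,e} U24={d,e} U34={a,e}
  U123={b} U124={d} U134={a} U234={e}
components per intersection:
  U1: {a} {b} {d}
  U2: {b} {c,e} {d}
  U3: {a} {b} {c,e}
  U4: {a} {d} {e}
  U12: {b} {d}
  U13: {a} {b}
  U14: {a} {d}
  U23: {b} {c,e}
  U24: {d} {e}
  U34: {a} {e}
  U123: {b}
  U124: {d}
  U134: {a}
  U234: {e}
C dims 12,12,4; δ0: rk 8, SNF 1^8; δ1: rk 4, SNF 1^4
degree 0: 12−8−0 = 4 → Ȟ^0 ≅ Z^4
degree 1: 12−4−8 = 0 → Ȟ^1 ≅ 0
degree 2: 4−0−4 = 0 → Ȟ^2 ≅ 0


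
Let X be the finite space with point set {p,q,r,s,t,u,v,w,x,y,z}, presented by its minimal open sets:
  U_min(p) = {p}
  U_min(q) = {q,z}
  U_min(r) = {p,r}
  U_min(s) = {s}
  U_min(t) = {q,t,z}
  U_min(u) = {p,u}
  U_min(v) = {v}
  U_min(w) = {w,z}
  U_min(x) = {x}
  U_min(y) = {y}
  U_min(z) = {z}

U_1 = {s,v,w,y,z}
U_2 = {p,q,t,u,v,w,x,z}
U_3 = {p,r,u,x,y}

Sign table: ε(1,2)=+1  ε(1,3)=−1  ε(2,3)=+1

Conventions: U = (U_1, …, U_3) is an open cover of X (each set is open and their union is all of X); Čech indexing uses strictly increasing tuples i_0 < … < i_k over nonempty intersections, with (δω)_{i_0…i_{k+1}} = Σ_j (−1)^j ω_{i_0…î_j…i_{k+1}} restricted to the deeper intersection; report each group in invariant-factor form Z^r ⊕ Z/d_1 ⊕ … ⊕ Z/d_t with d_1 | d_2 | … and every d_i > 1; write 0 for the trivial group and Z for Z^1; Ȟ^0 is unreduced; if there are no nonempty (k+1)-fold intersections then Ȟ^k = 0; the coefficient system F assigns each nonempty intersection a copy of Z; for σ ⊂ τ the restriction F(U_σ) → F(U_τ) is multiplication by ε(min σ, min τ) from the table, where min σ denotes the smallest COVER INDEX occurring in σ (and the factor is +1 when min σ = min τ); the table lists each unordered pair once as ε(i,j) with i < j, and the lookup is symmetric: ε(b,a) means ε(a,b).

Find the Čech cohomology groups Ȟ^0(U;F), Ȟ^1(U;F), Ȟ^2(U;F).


nerve simplices:
  U12={v,w,z} U13={y} U23={p,u,x}
C dims 3,3; δ0: rk 3, SNF 1^2·2
degree 0: 3−3−0 = 0 → Ȟ^0 ≅ 0
degree 1: 3−0−3 = 0 plus torsion [2] → Ȟ^1 ≅ Z/2
degree 2: 0−0−0 = 0 → Ȟ^2 ≅ 0

Ȟ^0 = 0, Ȟ^1 = Z/2 and Ȟ^2 = 0
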